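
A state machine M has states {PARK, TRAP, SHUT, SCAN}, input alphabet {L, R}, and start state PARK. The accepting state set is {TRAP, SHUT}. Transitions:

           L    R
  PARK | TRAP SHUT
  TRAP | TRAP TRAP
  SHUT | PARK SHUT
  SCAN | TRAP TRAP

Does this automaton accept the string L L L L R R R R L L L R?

Yes

PARK → TRAP → TRAP → TRAP → TRAP → TRAP → TRAP → TRAP → TRAP → TRAP → TRAP → TRAP → TRAP
End state TRAP is accepting.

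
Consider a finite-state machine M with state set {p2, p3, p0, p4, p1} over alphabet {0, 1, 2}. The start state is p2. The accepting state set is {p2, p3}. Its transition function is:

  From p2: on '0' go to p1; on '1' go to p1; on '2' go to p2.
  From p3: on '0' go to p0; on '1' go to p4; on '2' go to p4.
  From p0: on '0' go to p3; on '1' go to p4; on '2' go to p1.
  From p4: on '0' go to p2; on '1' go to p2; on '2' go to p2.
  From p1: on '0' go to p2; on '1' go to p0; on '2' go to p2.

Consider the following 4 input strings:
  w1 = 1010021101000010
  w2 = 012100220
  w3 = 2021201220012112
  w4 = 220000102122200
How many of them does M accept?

w1: p2 → p1 → p2 → p1 → p2 → p1 → p2 → p1 → p0 → p3 → p4 → p2 → p1 → p2 → p1 → p0 → p3  → end p3, accepted
w2: p2 → p1 → p0 → p1 → p0 → p3 → p0 → p1 → p2 → p1  → end p1, rejected
w3: p2 → p2 → p1 → p2 → p1 → p2 → p1 → p0 → p1 → p2 → p1 → p2 → p1 → p2 → p1 → p0 → p1  → end p1, rejected
w4: p2 → p2 → p2 → p1 → p2 → p1 → p2 → p1 → p2 → p2 → p1 → p2 → p2 → p2 → p1 → p2  → end p2, accepted

2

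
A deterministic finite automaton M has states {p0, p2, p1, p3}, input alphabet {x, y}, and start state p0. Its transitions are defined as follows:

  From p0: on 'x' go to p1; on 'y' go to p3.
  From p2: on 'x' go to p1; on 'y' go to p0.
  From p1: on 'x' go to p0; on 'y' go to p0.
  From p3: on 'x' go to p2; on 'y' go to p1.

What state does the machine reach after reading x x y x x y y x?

p2

p0 → p1 → p0 → p3 → p2 → p1 → p0 → p3 → p2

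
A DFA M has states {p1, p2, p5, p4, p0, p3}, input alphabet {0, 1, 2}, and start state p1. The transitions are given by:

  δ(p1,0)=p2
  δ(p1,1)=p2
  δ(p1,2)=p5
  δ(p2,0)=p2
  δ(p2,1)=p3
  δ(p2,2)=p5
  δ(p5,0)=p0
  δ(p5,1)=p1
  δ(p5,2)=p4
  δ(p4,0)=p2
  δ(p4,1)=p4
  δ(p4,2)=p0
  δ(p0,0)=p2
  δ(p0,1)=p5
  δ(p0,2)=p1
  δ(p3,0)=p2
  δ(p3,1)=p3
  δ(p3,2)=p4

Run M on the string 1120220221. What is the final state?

p4

p1 → p2 → p3 → p4 → p2 → p5 → p4 → p2 → p5 → p4 → p4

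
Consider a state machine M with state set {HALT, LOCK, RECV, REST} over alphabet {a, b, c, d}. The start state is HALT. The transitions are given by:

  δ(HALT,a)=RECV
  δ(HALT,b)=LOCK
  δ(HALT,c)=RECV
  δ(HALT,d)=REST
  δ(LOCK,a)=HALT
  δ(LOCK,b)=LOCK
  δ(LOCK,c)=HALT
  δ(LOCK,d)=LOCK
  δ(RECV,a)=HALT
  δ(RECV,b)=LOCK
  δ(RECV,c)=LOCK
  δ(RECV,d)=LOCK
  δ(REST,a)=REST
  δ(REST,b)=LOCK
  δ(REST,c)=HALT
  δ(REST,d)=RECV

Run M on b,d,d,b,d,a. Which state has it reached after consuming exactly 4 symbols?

LOCK

start at HALT
read 'b': HALT → LOCK
read 'd': LOCK → LOCK
read 'd': LOCK → LOCK
read 'b': LOCK → LOCK
After 4 symbols: LOCK.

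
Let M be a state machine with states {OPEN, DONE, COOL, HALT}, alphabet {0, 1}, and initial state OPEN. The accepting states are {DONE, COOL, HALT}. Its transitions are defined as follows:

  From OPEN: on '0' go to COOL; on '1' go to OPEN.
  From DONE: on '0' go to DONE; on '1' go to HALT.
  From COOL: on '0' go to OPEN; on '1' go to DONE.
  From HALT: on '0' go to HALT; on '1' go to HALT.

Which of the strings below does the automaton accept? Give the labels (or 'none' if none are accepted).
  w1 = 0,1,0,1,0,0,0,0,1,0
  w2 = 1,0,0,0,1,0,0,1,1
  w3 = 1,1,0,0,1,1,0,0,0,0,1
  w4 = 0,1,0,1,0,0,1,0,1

w1:
  start at OPEN
  read '0': OPEN → COOL
  read '1': COOL → DONE
  read '0': DONE → DONE
  read '1': DONE → HALT
  read '0': HALT → HALT
  read '0': HALT → HALT
  read '0': HALT → HALT
  read '0': HALT → HALT
  read '1': HALT → HALT
  read '0': HALT → HALT
  end HALT, accepted
w2:
  start at OPEN
  read '1': OPEN → OPEN
  read '0': OPEN → COOL
  read '0': COOL → OPEN
  read '0': OPEN → COOL
  read '1': COOL → DONE
  read '0': DONE → DONE
  read '0': DONE → DONE
  read '1': DONE → HALT
  read '1': HALT → HALT
  end HALT, accepted
w3:
  start at OPEN
  read '1': OPEN → OPEN
  read '1': OPEN → OPEN
  read '0': OPEN → COOL
  read '0': COOL → OPEN
  read '1': OPEN → OPEN
  read '1': OPEN → OPEN
  read '0': OPEN → COOL
  read '0': COOL → OPEN
  read '0': OPEN → COOL
  read '0': COOL → OPEN
  read '1': OPEN → OPEN
  end OPEN, rejected
w4:
  start at OPEN
  read '0': OPEN → COOL
  read '1': COOL → DONE
  read '0': DONE → DONE
  read '1': DONE → HALT
  read '0': HALT → HALT
  read '0': HALT → HALT
  read '1': HALT → HALT
  read '0': HALT → HALT
  read '1': HALT → HALT
  end HALT, accepted

w1, w2, w4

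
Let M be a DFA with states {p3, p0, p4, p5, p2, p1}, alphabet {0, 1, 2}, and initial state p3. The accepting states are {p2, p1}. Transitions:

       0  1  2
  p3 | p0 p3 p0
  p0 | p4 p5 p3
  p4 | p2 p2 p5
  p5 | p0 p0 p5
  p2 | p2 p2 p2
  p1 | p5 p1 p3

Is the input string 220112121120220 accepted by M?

p3 → p0 → p3 → p0 → p5 → p0 → p3 → p3 → p0 → p5 → p0 → p3 → p0 → p3 → p0 → p4
End state p4 is not accepting.

No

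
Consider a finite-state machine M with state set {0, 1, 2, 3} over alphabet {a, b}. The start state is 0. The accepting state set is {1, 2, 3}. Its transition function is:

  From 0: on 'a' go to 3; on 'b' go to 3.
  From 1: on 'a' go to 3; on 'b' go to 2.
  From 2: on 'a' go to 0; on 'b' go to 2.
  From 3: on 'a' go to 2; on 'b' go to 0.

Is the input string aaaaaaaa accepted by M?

0 → 3 → 2 → 0 → 3 → 2 → 0 → 3 → 2
End state 2 is accepting.

Yes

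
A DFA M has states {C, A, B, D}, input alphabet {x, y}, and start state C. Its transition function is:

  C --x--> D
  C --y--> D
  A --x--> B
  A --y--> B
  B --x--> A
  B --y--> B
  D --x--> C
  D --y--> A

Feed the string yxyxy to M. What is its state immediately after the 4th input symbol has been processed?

C

Trace: C -y-> D -x-> C -y-> D -x-> C
After 4 symbols: C.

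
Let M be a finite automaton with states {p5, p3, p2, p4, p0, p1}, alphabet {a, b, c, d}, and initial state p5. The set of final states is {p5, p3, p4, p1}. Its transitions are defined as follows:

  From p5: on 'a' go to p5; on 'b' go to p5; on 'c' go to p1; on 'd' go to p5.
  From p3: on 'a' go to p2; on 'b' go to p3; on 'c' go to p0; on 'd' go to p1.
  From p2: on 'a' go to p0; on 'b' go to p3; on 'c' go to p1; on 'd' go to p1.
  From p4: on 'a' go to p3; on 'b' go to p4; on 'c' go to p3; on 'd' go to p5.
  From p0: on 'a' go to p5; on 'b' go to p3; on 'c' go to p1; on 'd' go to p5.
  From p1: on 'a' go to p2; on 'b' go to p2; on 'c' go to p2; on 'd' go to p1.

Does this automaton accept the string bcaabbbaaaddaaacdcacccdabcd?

Yes

start at p5
read 'b': p5 → p5
read 'c': p5 → p1
read 'a': p1 → p2
read 'a': p2 → p0
read 'b': p0 → p3
read 'b': p3 → p3
read 'b': p3 → p3
read 'a': p3 → p2
read 'a': p2 → p0
read 'a': p0 → p5
read 'd': p5 → p5
read 'd': p5 → p5
read 'a': p5 → p5
read 'a': p5 → p5
read 'a': p5 → p5
read 'c': p5 → p1
read 'd': p1 → p1
read 'c': p1 → p2
read 'a': p2 → p0
read 'c': p0 → p1
read 'c': p1 → p2
read 'c': p2 → p1
read 'd': p1 → p1
read 'a': p1 → p2
read 'b': p2 → p3
read 'c': p3 → p0
read 'd': p0 → p5
End state p5 is accepting.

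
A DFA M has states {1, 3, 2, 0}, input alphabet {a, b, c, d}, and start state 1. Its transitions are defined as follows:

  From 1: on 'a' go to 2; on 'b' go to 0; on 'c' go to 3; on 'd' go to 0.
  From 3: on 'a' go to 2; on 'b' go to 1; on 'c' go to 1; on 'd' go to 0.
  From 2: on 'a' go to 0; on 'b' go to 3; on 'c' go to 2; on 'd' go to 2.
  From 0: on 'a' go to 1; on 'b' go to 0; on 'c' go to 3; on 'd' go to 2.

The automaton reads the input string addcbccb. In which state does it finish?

1

start at 1
read 'a': 1 → 2
read 'd': 2 → 2
read 'd': 2 → 2
read 'c': 2 → 2
read 'b': 2 → 3
read 'c': 3 → 1
read 'c': 1 → 3
read 'b': 3 → 1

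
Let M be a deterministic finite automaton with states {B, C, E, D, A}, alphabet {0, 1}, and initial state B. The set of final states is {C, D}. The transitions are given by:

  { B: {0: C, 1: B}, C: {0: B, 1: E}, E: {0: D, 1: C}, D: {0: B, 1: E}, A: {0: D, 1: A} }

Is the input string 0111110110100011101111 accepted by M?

B → C → E → C → E → C → E → D → E → C → B → B → C → B → C → E → C → E → D → E → C → E → C
End state C is accepting.

Yes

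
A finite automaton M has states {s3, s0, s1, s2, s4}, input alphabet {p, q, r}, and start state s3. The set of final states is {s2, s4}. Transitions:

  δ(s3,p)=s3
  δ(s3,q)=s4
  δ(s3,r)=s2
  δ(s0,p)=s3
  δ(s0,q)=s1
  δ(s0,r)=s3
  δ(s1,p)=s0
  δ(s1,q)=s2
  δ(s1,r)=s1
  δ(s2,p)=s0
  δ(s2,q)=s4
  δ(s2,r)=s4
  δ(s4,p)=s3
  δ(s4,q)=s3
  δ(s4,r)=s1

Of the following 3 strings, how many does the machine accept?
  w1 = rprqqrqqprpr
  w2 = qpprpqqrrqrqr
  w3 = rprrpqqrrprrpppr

2

w1: Trace: s3 -r-> s2 -p-> s0 -r-> s3 -q-> s4 -q-> s3 -r-> s2 -q-> s4 -q-> s3 -p-> s3 -r-> s2 -p-> s0 -r-> s3  → end s3, rejected
w2: Trace: s3 -q-> s4 -p-> s3 -p-> s3 -r-> s2 -p-> s0 -q-> s1 -q-> s2 -r-> s4 -r-> s1 -q-> s2 -r-> s4 -q-> s3 -r-> s2  → end s2, accepted
w3: Trace: s3 -r-> s2 -p-> s0 -r-> s3 -r-> s2 -p-> s0 -q-> s1 -q-> s2 -r-> s4 -r-> s1 -p-> s0 -r-> s3 -r-> s2 -p-> s0 -p-> s3 -p-> s3 -r-> s2  → end s2, accepted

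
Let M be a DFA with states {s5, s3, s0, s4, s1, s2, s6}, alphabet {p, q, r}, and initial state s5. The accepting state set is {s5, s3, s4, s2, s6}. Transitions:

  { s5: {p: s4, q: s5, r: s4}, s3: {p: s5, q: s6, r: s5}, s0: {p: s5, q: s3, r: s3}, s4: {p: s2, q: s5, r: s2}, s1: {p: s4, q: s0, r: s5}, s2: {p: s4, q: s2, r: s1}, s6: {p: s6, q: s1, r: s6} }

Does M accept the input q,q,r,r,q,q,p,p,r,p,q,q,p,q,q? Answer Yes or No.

Trace: s5 -q-> s5 -q-> s5 -r-> s4 -r-> s2 -q-> s2 -q-> s2 -p-> s4 -p-> s2 -r-> s1 -p-> s4 -q-> s5 -q-> s5 -p-> s4 -q-> s5 -q-> s5
End state s5 is accepting.

Yes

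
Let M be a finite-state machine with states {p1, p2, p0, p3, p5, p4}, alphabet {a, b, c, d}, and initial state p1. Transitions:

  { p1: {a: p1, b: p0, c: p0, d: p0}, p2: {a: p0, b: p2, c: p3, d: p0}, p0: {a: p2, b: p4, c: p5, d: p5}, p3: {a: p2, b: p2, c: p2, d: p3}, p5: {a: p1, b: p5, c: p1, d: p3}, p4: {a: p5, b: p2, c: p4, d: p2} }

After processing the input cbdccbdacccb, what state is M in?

p2

start at p1
read 'c': p1 → p0
read 'b': p0 → p4
read 'd': p4 → p2
read 'c': p2 → p3
read 'c': p3 → p2
read 'b': p2 → p2
read 'd': p2 → p0
read 'a': p0 → p2
read 'c': p2 → p3
read 'c': p3 → p2
read 'c': p2 → p3
read 'b': p3 → p2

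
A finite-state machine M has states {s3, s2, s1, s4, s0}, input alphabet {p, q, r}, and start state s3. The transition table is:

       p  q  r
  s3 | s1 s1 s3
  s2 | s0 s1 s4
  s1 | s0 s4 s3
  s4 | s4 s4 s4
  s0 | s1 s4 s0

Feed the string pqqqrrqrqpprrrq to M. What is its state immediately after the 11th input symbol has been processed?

s4

start at s3
read 'p': s3 → s1
read 'q': s1 → s4
read 'q': s4 → s4
read 'q': s4 → s4
read 'r': s4 → s4
read 'r': s4 → s4
read 'q': s4 → s4
read 'r': s4 → s4
read 'q': s4 → s4
read 'p': s4 → s4
read 'p': s4 → s4
After 11 symbols: s4.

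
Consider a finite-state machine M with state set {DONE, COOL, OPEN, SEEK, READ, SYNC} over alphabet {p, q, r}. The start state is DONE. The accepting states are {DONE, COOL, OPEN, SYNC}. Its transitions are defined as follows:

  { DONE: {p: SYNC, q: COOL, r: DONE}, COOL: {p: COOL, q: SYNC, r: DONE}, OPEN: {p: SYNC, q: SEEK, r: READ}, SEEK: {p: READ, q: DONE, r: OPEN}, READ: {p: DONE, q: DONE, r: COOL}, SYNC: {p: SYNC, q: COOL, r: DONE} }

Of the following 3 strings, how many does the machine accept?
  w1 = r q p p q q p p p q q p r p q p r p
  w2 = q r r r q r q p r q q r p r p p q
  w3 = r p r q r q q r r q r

w1: DONE → DONE → COOL → COOL → COOL → SYNC → COOL → COOL → COOL → COOL → SYNC → COOL → COOL → DONE → SYNC → COOL → COOL → DONE → SYNC  → end SYNC, accepted
w2: DONE → COOL → DONE → DONE → DONE → COOL → DONE → COOL → COOL → DONE → COOL → SYNC → DONE → SYNC → DONE → SYNC → SYNC → COOL  → end COOL, accepted
w3: DONE → DONE → SYNC → DONE → COOL → DONE → COOL → SYNC → DONE → DONE → COOL → DONE  → end DONE, accepted

3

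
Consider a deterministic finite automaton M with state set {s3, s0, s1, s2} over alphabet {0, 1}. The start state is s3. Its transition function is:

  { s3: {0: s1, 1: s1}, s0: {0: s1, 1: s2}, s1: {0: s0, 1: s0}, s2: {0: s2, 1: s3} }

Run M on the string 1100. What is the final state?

start at s3
read '1': s3 → s1
read '1': s1 → s0
read '0': s0 → s1
read '0': s1 → s0

s0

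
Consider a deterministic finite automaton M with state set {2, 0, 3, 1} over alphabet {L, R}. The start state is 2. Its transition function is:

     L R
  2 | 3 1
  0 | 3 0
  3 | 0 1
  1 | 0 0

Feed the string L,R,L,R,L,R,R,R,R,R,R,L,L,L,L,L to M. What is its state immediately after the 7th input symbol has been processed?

0

start at 2
read 'L': 2 → 3
read 'R': 3 → 1
read 'L': 1 → 0
read 'R': 0 → 0
read 'L': 0 → 3
read 'R': 3 → 1
read 'R': 1 → 0
After 7 symbols: 0.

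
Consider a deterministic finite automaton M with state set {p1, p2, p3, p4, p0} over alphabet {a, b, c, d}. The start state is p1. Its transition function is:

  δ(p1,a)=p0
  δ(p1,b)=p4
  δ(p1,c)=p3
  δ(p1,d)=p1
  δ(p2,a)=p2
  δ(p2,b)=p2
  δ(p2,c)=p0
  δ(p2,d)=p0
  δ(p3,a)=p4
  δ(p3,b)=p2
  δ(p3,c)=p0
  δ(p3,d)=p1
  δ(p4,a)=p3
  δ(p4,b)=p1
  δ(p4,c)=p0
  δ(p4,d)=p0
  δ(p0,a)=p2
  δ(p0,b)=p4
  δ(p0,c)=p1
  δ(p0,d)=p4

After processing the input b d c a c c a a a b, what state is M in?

p1

Trace: p1 -b-> p4 -d-> p0 -c-> p1 -a-> p0 -c-> p1 -c-> p3 -a-> p4 -a-> p3 -a-> p4 -b-> p1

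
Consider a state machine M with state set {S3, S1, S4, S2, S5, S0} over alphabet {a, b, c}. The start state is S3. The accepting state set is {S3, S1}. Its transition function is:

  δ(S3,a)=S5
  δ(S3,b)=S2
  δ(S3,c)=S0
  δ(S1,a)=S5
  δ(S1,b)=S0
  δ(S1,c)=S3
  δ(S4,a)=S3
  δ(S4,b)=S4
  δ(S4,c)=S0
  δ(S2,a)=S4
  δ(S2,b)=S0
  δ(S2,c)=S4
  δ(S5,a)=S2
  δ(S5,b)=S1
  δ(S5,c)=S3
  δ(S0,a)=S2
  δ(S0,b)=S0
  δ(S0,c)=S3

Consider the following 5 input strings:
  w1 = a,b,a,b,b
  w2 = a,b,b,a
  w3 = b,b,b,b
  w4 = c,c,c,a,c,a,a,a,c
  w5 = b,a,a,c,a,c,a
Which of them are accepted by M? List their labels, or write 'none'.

w1:
  start at S3
  read 'a': S3 → S5
  read 'b': S5 → S1
  read 'a': S1 → S5
  read 'b': S5 → S1
  read 'b': S1 → S0
  end S0, rejected
w2:
  start at S3
  read 'a': S3 → S5
  read 'b': S5 → S1
  read 'b': S1 → S0
  read 'a': S0 → S2
  end S2, rejected
w3:
  start at S3
  read 'b': S3 → S2
  read 'b': S2 → S0
  read 'b': S0 → S0
  read 'b': S0 → S0
  end S0, rejected
w4:
  start at S3
  read 'c': S3 → S0
  read 'c': S0 → S3
  read 'c': S3 → S0
  read 'a': S0 → S2
  read 'c': S2 → S4
  read 'a': S4 → S3
  read 'a': S3 → S5
  read 'a': S5 → S2
  read 'c': S2 → S4
  end S4, rejected
w5:
  start at S3
  read 'b': S3 → S2
  read 'a': S2 → S4
  read 'a': S4 → S3
  read 'c': S3 → S0
  read 'a': S0 → S2
  read 'c': S2 → S4
  read 'a': S4 → S3
  end S3, accepted

w5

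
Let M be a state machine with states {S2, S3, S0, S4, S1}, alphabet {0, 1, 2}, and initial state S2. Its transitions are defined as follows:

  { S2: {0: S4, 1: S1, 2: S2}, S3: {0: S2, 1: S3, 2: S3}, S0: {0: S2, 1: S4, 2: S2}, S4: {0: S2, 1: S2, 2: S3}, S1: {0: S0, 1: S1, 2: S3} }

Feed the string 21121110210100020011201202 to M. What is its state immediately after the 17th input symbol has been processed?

Trace: S2 -2-> S2 -1-> S1 -1-> S1 -2-> S3 -1-> S3 -1-> S3 -1-> S3 -0-> S2 -2-> S2 -1-> S1 -0-> S0 -1-> S4 -0-> S2 -0-> S4 -0-> S2 -2-> S2 -0-> S4
After 17 symbols: S4.

S4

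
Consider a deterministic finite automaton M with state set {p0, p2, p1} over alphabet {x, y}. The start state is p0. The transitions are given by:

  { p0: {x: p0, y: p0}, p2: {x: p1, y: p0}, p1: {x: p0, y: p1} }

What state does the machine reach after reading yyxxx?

p0

start at p0
read 'y': p0 → p0
read 'y': p0 → p0
read 'x': p0 → p0
read 'x': p0 → p0
read 'x': p0 → p0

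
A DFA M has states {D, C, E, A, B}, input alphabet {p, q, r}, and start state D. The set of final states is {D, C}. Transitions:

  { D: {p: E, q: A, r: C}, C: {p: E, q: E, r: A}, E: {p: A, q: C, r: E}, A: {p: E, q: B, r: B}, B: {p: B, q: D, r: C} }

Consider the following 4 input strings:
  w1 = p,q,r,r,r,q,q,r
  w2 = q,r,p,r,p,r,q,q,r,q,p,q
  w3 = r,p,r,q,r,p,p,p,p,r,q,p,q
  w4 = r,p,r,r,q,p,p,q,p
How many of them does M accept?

w1: Trace: D -p-> E -q-> C -r-> A -r-> B -r-> C -q-> E -q-> C -r-> A  → end A, rejected
w2: Trace: D -q-> A -r-> B -p-> B -r-> C -p-> E -r-> E -q-> C -q-> E -r-> E -q-> C -p-> E -q-> C  → end C, accepted
w3: Trace: D -r-> C -p-> E -r-> E -q-> C -r-> A -p-> E -p-> A -p-> E -p-> A -r-> B -q-> D -p-> E -q-> C  → end C, accepted
w4: Trace: D -r-> C -p-> E -r-> E -r-> E -q-> C -p-> E -p-> A -q-> B -p-> B  → end B, rejected

2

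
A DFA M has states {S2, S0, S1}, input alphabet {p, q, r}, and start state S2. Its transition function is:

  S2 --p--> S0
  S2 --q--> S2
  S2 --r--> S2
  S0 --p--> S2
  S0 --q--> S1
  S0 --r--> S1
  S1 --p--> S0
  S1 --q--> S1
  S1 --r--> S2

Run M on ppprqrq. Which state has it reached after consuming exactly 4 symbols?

S1

Trace: S2 -p-> S0 -p-> S2 -p-> S0 -r-> S1
After 4 symbols: S1.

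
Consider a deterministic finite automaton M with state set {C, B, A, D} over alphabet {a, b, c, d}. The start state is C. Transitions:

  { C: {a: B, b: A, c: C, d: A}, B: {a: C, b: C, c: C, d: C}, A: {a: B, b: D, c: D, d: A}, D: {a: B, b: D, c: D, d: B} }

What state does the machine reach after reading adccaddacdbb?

D

start at C
read 'a': C → B
read 'd': B → C
read 'c': C → C
read 'c': C → C
read 'a': C → B
read 'd': B → C
read 'd': C → A
read 'a': A → B
read 'c': B → C
read 'd': C → A
read 'b': A → D
read 'b': D → D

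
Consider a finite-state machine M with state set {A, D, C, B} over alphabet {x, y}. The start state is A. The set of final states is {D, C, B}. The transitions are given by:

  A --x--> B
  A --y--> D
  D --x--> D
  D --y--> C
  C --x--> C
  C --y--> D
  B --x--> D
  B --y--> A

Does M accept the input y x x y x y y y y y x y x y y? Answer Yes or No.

A → D → D → D → C → C → D → C → D → C → D → D → C → C → D → C
End state C is accepting.

Yes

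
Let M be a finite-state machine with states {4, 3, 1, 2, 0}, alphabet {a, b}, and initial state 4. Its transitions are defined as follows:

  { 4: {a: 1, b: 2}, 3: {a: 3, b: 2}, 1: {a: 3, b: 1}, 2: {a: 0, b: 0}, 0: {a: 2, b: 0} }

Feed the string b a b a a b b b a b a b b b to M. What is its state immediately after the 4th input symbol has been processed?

2

Trace: 4 -b-> 2 -a-> 0 -b-> 0 -a-> 2
After 4 symbols: 2.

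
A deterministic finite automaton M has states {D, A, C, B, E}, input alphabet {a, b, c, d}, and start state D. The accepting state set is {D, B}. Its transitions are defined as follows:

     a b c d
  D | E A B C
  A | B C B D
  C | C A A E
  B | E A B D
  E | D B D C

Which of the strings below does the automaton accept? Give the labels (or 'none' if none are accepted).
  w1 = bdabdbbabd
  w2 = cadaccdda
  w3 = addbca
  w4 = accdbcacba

w1: D → A → D → E → B → D → A → C → C → A → D  → end D, accepted
w2: D → B → E → C → C → A → B → D → C → C  → end C, rejected
w3: D → E → C → E → B → B → E  → end E, rejected
w4: D → E → D → B → D → A → B → E → D → A → B  → end B, accepted

w1, w4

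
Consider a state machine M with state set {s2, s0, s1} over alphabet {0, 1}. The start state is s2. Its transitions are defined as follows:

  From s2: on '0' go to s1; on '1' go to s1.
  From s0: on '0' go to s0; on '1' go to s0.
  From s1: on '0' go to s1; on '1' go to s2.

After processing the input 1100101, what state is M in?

s2 → s1 → s2 → s1 → s1 → s2 → s1 → s2

s2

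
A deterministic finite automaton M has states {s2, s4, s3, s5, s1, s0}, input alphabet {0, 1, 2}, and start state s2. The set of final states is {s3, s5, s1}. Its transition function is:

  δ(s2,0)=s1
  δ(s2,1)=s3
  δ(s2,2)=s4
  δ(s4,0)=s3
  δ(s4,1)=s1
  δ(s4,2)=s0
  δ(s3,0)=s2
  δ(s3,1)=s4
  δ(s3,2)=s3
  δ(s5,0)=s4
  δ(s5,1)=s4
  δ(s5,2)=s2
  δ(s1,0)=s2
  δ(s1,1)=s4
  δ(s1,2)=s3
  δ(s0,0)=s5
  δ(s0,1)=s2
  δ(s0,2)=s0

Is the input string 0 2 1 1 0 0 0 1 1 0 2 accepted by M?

start at s2
read '0': s2 → s1
read '2': s1 → s3
read '1': s3 → s4
read '1': s4 → s1
read '0': s1 → s2
read '0': s2 → s1
read '0': s1 → s2
read '1': s2 → s3
read '1': s3 → s4
read '0': s4 → s3
read '2': s3 → s3
End state s3 is accepting.

Yes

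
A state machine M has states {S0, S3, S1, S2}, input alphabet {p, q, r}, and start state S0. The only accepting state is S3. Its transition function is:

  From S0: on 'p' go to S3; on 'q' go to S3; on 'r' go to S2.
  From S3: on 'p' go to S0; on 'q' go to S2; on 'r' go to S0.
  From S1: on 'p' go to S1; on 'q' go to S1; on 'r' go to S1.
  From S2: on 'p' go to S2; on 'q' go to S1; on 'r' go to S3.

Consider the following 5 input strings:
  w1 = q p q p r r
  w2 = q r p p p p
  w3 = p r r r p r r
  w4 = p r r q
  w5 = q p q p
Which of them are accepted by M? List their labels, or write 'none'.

w1, w3

w1: Trace: S0 -q-> S3 -p-> S0 -q-> S3 -p-> S0 -r-> S2 -r-> S3  → end S3, accepted
w2: Trace: S0 -q-> S3 -r-> S0 -p-> S3 -p-> S0 -p-> S3 -p-> S0  → end S0, rejected
w3: Trace: S0 -p-> S3 -r-> S0 -r-> S2 -r-> S3 -p-> S0 -r-> S2 -r-> S3  → end S3, accepted
w4: Trace: S0 -p-> S3 -r-> S0 -r-> S2 -q-> S1  → end S1, rejected
w5: Trace: S0 -q-> S3 -p-> S0 -q-> S3 -p-> S0  → end S0, rejected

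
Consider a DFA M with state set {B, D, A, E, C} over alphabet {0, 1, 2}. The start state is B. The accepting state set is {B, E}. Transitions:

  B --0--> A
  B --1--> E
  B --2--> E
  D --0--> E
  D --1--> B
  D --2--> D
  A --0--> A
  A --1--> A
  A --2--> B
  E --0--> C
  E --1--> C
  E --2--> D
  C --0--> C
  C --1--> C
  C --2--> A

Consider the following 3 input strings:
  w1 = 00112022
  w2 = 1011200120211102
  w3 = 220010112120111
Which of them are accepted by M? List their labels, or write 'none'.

w1:
  start at B
  read '0': B → A
  read '0': A → A
  read '1': A → A
  read '1': A → A
  read '2': A → B
  read '0': B → A
  read '2': A → B
  read '2': B → E
  end E, accepted
w2:
  start at B
  read '1': B → E
  read '0': E → C
  read '1': C → C
  read '1': C → C
  read '2': C → A
  read '0': A → A
  read '0': A → A
  read '1': A → A
  read '2': A → B
  read '0': B → A
  read '2': A → B
  read '1': B → E
  read '1': E → C
  read '1': C → C
  read '0': C → C
  read '2': C → A
  end A, rejected
w3:
  start at B
  read '2': B → E
  read '2': E → D
  read '0': D → E
  read '0': E → C
  read '1': C → C
  read '0': C → C
  read '1': C → C
  read '1': C → C
  read '2': C → A
  read '1': A → A
  read '2': A → B
  read '0': B → A
  read '1': A → A
  read '1': A → A
  read '1': A → A
  end A, rejected

w1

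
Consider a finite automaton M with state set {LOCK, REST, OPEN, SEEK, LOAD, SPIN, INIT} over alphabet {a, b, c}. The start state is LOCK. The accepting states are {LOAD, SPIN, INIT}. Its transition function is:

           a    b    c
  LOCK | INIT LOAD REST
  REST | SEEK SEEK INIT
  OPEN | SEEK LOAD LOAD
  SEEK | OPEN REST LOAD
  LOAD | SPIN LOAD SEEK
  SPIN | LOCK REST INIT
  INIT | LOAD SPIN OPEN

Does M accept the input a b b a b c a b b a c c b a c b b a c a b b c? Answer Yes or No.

LOCK → INIT → SPIN → REST → SEEK → REST → INIT → LOAD → LOAD → LOAD → SPIN → INIT → OPEN → LOAD → SPIN → INIT → SPIN → REST → SEEK → LOAD → SPIN → REST → SEEK → LOAD
End state LOAD is accepting.

Yes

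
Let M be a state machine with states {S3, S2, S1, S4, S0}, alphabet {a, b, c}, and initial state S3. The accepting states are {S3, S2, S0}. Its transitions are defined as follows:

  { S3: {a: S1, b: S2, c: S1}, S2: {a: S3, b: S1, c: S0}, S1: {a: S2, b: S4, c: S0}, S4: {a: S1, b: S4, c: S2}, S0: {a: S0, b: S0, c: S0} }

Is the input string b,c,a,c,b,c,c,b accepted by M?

Trace: S3 -b-> S2 -c-> S0 -a-> S0 -c-> S0 -b-> S0 -c-> S0 -c-> S0 -b-> S0
End state S0 is accepting.

Yes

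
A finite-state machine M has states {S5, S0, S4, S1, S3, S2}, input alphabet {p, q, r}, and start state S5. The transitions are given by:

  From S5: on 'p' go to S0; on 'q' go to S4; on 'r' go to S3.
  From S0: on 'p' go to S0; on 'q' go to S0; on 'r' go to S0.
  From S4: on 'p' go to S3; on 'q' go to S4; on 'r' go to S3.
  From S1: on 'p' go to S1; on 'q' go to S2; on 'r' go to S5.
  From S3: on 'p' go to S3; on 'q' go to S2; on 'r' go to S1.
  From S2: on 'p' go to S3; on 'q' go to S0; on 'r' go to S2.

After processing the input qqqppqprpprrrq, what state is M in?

Trace: S5 -q-> S4 -q-> S4 -q-> S4 -p-> S3 -p-> S3 -q-> S2 -p-> S3 -r-> S1 -p-> S1 -p-> S1 -r-> S5 -r-> S3 -r-> S1 -q-> S2

S2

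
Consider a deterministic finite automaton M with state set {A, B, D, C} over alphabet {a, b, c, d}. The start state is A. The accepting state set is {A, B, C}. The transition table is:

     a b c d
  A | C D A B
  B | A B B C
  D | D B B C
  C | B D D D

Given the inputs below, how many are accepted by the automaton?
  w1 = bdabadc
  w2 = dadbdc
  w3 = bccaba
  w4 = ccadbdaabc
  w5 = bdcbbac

3

w1: Trace: A -b-> D -d-> C -a-> B -b-> B -a-> A -d-> B -c-> B  → end B, accepted
w2: Trace: A -d-> B -a-> A -d-> B -b-> B -d-> C -c-> D  → end D, rejected
w3: Trace: A -b-> D -c-> B -c-> B -a-> A -b-> D -a-> D  → end D, rejected
w4: Trace: A -c-> A -c-> A -a-> C -d-> D -b-> B -d-> C -a-> B -a-> A -b-> D -c-> B  → end B, accepted
w5: Trace: A -b-> D -d-> C -c-> D -b-> B -b-> B -a-> A -c-> A  → end A, accepted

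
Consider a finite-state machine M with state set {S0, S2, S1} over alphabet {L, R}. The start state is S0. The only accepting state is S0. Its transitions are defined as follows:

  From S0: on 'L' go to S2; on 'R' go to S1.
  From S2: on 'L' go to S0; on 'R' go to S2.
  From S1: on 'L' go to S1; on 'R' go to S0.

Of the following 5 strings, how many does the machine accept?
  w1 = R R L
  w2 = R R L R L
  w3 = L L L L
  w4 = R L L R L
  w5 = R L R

3

w1:
  start at S0
  read 'R': S0 → S1
  read 'R': S1 → S0
  read 'L': S0 → S2
  end S2, rejected
w2:
  start at S0
  read 'R': S0 → S1
  read 'R': S1 → S0
  read 'L': S0 → S2
  read 'R': S2 → S2
  read 'L': S2 → S0
  end S0, accepted
w3:
  start at S0
  read 'L': S0 → S2
  read 'L': S2 → S0
  read 'L': S0 → S2
  read 'L': S2 → S0
  end S0, accepted
w4:
  start at S0
  read 'R': S0 → S1
  read 'L': S1 → S1
  read 'L': S1 → S1
  read 'R': S1 → S0
  read 'L': S0 → S2
  end S2, rejected
w5:
  start at S0
  read 'R': S0 → S1
  read 'L': S1 → S1
  read 'R': S1 → S0
  end S0, accepted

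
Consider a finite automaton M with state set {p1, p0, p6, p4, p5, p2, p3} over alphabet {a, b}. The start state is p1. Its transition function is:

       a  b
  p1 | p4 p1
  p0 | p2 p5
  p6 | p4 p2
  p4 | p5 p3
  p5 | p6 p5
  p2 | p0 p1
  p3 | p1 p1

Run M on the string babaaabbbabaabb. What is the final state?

Trace: p1 -b-> p1 -a-> p4 -b-> p3 -a-> p1 -a-> p4 -a-> p5 -b-> p5 -b-> p5 -b-> p5 -a-> p6 -b-> p2 -a-> p0 -a-> p2 -b-> p1 -b-> p1

p1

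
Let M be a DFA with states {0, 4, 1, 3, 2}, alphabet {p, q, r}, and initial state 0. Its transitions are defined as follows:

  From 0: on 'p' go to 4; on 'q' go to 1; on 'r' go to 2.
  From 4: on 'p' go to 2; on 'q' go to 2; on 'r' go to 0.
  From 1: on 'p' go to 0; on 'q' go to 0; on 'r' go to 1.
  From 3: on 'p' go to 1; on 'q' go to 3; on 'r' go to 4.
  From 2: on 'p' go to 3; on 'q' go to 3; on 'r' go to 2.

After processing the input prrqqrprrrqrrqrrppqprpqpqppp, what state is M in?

Trace: 0 -p-> 4 -r-> 0 -r-> 2 -q-> 3 -q-> 3 -r-> 4 -p-> 2 -r-> 2 -r-> 2 -r-> 2 -q-> 3 -r-> 4 -r-> 0 -q-> 1 -r-> 1 -r-> 1 -p-> 0 -p-> 4 -q-> 2 -p-> 3 -r-> 4 -p-> 2 -q-> 3 -p-> 1 -q-> 0 -p-> 4 -p-> 2 -p-> 3

3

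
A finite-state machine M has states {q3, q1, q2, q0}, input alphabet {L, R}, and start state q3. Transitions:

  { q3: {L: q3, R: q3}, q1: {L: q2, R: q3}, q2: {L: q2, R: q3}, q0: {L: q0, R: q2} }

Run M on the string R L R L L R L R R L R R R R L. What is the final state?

start at q3
read 'R': q3 → q3
read 'L': q3 → q3
read 'R': q3 → q3
read 'L': q3 → q3
read 'L': q3 → q3
read 'R': q3 → q3
read 'L': q3 → q3
read 'R': q3 → q3
read 'R': q3 → q3
read 'L': q3 → q3
read 'R': q3 → q3
read 'R': q3 → q3
read 'R': q3 → q3
read 'R': q3 → q3
read 'L': q3 → q3

q3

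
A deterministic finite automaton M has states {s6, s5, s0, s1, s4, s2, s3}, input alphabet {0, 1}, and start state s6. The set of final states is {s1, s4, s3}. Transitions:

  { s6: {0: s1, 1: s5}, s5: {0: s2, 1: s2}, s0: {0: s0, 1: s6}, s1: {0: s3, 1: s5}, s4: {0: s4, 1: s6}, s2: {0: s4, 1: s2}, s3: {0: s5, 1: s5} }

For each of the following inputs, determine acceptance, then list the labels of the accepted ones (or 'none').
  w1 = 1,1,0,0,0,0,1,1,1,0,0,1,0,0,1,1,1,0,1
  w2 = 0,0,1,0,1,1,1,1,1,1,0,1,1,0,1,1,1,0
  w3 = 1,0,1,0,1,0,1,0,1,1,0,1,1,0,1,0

w2, w3

w1: Trace: s6 -1-> s5 -1-> s2 -0-> s4 -0-> s4 -0-> s4 -0-> s4 -1-> s6 -1-> s5 -1-> s2 -0-> s4 -0-> s4 -1-> s6 -0-> s1 -0-> s3 -1-> s5 -1-> s2 -1-> s2 -0-> s4 -1-> s6  → end s6, rejected
w2: Trace: s6 -0-> s1 -0-> s3 -1-> s5 -0-> s2 -1-> s2 -1-> s2 -1-> s2 -1-> s2 -1-> s2 -1-> s2 -0-> s4 -1-> s6 -1-> s5 -0-> s2 -1-> s2 -1-> s2 -1-> s2 -0-> s4  → end s4, accepted
w3: Trace: s6 -1-> s5 -0-> s2 -1-> s2 -0-> s4 -1-> s6 -0-> s1 -1-> s5 -0-> s2 -1-> s2 -1-> s2 -0-> s4 -1-> s6 -1-> s5 -0-> s2 -1-> s2 -0-> s4  → end s4, accepted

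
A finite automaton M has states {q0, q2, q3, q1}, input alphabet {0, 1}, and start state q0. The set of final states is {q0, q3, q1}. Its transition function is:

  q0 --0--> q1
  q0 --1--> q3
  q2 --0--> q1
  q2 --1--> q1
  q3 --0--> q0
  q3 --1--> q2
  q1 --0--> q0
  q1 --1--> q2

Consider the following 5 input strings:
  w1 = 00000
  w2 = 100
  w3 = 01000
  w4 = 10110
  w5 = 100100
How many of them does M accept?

5

w1:
  start at q0
  read '0': q0 → q1
  read '0': q1 → q0
  read '0': q0 → q1
  read '0': q1 → q0
  read '0': q0 → q1
  end q1, accepted
w2:
  start at q0
  read '1': q0 → q3
  read '0': q3 → q0
  read '0': q0 → q1
  end q1, accepted
w3:
  start at q0
  read '0': q0 → q1
  read '1': q1 → q2
  read '0': q2 → q1
  read '0': q1 → q0
  read '0': q0 → q1
  end q1, accepted
w4:
  start at q0
  read '1': q0 → q3
  read '0': q3 → q0
  read '1': q0 → q3
  read '1': q3 → q2
  read '0': q2 → q1
  end q1, accepted
w5:
  start at q0
  read '1': q0 → q3
  read '0': q3 → q0
  read '0': q0 → q1
  read '1': q1 → q2
  read '0': q2 → q1
  read '0': q1 → q0
  end q0, accepted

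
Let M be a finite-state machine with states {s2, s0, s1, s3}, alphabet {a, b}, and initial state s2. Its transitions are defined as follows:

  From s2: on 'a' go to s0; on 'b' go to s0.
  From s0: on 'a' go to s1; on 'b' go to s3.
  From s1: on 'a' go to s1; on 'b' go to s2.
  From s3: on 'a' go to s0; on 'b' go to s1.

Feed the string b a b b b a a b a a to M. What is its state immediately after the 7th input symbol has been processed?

s1

start at s2
read 'b': s2 → s0
read 'a': s0 → s1
read 'b': s1 → s2
read 'b': s2 → s0
read 'b': s0 → s3
read 'a': s3 → s0
read 'a': s0 → s1
After 7 symbols: s1.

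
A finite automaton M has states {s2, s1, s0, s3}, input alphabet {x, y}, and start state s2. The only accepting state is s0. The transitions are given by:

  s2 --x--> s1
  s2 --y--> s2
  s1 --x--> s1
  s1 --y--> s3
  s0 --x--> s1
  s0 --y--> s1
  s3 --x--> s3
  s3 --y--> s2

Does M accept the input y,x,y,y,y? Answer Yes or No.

Trace: s2 -y-> s2 -x-> s1 -y-> s3 -y-> s2 -y-> s2
End state s2 is not accepting.

No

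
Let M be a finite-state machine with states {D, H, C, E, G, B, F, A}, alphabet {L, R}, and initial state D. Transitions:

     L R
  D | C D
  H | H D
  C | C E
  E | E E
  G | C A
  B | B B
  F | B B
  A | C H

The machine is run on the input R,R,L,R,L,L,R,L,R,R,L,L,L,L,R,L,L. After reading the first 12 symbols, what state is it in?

E

Trace: D -R-> D -R-> D -L-> C -R-> E -L-> E -L-> E -R-> E -L-> E -R-> E -R-> E -L-> E -L-> E
After 12 symbols: E.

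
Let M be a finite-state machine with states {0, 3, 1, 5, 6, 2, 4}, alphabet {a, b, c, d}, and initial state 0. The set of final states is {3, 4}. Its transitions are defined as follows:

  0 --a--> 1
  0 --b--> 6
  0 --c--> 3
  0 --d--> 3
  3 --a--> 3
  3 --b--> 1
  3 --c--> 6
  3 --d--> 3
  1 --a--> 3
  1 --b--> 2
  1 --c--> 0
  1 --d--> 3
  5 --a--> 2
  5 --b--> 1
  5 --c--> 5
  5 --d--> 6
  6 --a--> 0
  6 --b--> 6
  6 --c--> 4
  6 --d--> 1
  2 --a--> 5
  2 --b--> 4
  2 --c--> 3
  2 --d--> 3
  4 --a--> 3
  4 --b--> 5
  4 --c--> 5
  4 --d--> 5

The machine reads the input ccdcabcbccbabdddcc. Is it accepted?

0 → 3 → 6 → 1 → 0 → 1 → 2 → 3 → 1 → 0 → 3 → 1 → 3 → 1 → 3 → 3 → 3 → 6 → 4
End state 4 is accepting.

Yes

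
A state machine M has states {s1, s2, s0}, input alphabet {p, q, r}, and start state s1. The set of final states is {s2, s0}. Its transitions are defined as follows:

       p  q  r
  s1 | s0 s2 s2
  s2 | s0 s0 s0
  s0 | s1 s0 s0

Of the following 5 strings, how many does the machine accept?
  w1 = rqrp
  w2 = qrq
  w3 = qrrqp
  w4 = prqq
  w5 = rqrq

w1:
  start at s1
  read 'r': s1 → s2
  read 'q': s2 → s0
  read 'r': s0 → s0
  read 'p': s0 → s1
  end s1, rejected
w2:
  start at s1
  read 'q': s1 → s2
  read 'r': s2 → s0
  read 'q': s0 → s0
  end s0, accepted
w3:
  start at s1
  read 'q': s1 → s2
  read 'r': s2 → s0
  read 'r': s0 → s0
  read 'q': s0 → s0
  read 'p': s0 → s1
  end s1, rejected
w4:
  start at s1
  read 'p': s1 → s0
  read 'r': s0 → s0
  read 'q': s0 → s0
  read 'q': s0 → s0
  end s0, accepted
w5:
  start at s1
  read 'r': s1 → s2
  read 'q': s2 → s0
  read 'r': s0 → s0
  read 'q': s0 → s0
  end s0, accepted

3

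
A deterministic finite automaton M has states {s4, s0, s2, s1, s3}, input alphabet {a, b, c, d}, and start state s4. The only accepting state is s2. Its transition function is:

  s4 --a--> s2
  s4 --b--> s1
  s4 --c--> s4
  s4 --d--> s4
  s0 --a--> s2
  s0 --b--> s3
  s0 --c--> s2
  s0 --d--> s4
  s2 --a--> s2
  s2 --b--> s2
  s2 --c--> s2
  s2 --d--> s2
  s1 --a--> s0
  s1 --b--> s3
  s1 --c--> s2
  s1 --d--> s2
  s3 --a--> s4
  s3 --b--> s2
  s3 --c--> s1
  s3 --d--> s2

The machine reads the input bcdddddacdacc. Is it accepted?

s4 → s1 → s2 → s2 → s2 → s2 → s2 → s2 → s2 → s2 → s2 → s2 → s2 → s2
End state s2 is accepting.

Yes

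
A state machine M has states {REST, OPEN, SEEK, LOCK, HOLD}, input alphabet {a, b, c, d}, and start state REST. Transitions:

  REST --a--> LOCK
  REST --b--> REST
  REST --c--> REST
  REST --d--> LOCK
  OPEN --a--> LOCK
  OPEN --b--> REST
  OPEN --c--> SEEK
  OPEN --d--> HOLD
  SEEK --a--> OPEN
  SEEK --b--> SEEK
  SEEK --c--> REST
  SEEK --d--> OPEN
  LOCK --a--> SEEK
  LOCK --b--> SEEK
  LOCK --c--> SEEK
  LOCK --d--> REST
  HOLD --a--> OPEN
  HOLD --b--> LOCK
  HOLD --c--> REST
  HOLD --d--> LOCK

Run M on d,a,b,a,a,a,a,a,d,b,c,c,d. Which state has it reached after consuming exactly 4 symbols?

OPEN

Trace: REST -d-> LOCK -a-> SEEK -b-> SEEK -a-> OPEN
After 4 symbols: OPEN.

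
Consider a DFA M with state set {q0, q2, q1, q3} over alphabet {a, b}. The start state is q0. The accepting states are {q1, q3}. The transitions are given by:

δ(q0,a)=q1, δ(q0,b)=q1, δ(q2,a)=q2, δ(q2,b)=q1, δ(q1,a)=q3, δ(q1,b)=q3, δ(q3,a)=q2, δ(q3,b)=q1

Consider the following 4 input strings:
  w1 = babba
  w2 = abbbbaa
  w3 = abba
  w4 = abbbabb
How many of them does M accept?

w1:
  start at q0
  read 'b': q0 → q1
  read 'a': q1 → q3
  read 'b': q3 → q1
  read 'b': q1 → q3
  read 'a': q3 → q2
  end q2, rejected
w2:
  start at q0
  read 'a': q0 → q1
  read 'b': q1 → q3
  read 'b': q3 → q1
  read 'b': q1 → q3
  read 'b': q3 → q1
  read 'a': q1 → q3
  read 'a': q3 → q2
  end q2, rejected
w3:
  start at q0
  read 'a': q0 → q1
  read 'b': q1 → q3
  read 'b': q3 → q1
  read 'a': q1 → q3
  end q3, accepted
w4:
  start at q0
  read 'a': q0 → q1
  read 'b': q1 → q3
  read 'b': q3 → q1
  read 'b': q1 → q3
  read 'a': q3 → q2
  read 'b': q2 → q1
  read 'b': q1 → q3
  end q3, accepted

2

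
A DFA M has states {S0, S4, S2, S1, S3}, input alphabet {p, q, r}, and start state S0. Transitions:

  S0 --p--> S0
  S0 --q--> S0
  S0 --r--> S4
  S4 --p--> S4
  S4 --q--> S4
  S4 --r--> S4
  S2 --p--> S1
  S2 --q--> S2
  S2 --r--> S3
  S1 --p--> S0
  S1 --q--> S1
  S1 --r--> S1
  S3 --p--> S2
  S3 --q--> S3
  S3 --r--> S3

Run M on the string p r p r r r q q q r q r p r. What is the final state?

S4

start at S0
read 'p': S0 → S0
read 'r': S0 → S4
read 'p': S4 → S4
read 'r': S4 → S4
read 'r': S4 → S4
read 'r': S4 → S4
read 'q': S4 → S4
read 'q': S4 → S4
read 'q': S4 → S4
read 'r': S4 → S4
read 'q': S4 → S4
read 'r': S4 → S4
read 'p': S4 → S4
read 'r': S4 → S4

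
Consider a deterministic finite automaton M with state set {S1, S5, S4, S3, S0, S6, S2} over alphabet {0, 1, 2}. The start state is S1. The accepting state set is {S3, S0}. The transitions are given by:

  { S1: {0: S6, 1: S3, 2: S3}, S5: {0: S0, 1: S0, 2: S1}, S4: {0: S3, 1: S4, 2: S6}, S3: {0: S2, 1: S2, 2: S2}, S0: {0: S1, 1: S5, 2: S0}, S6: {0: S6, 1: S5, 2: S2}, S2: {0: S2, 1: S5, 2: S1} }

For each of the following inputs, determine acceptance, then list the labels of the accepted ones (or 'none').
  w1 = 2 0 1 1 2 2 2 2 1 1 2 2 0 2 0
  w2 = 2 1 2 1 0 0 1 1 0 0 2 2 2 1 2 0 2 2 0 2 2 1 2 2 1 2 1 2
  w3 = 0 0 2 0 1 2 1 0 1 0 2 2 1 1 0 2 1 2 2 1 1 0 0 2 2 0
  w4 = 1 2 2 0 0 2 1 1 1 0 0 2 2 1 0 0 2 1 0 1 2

w1: Trace: S1 -2-> S3 -0-> S2 -1-> S5 -1-> S0 -2-> S0 -2-> S0 -2-> S0 -2-> S0 -1-> S5 -1-> S0 -2-> S0 -2-> S0 -0-> S1 -2-> S3 -0-> S2  → end S2, rejected
w2: Trace: S1 -2-> S3 -1-> S2 -2-> S1 -1-> S3 -0-> S2 -0-> S2 -1-> S5 -1-> S0 -0-> S1 -0-> S6 -2-> S2 -2-> S1 -2-> S3 -1-> S2 -2-> S1 -0-> S6 -2-> S2 -2-> S1 -0-> S6 -2-> S2 -2-> S1 -1-> S3 -2-> S2 -2-> S1 -1-> S3 -2-> S2 -1-> S5 -2-> S1  → end S1, rejected
w3: Trace: S1 -0-> S6 -0-> S6 -2-> S2 -0-> S2 -1-> S5 -2-> S1 -1-> S3 -0-> S2 -1-> S5 -0-> S0 -2-> S0 -2-> S0 -1-> S5 -1-> S0 -0-> S1 -2-> S3 -1-> S2 -2-> S1 -2-> S3 -1-> S2 -1-> S5 -0-> S0 -0-> S1 -2-> S3 -2-> S2 -0-> S2  → end S2, rejected
w4: Trace: S1 -1-> S3 -2-> S2 -2-> S1 -0-> S6 -0-> S6 -2-> S2 -1-> S5 -1-> S0 -1-> S5 -0-> S0 -0-> S1 -2-> S3 -2-> S2 -1-> S5 -0-> S0 -0-> S1 -2-> S3 -1-> S2 -0-> S2 -1-> S5 -2-> S1  → end S1, rejected

none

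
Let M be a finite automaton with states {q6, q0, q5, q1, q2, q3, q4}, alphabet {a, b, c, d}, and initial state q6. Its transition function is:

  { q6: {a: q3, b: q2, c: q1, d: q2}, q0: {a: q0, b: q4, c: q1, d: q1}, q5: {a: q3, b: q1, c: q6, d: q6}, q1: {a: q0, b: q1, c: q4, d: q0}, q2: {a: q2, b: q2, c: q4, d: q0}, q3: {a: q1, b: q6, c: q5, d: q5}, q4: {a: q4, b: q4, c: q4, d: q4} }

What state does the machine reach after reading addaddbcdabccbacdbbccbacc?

q6 → q3 → q5 → q6 → q3 → q5 → q6 → q2 → q4 → q4 → q4 → q4 → q4 → q4 → q4 → q4 → q4 → q4 → q4 → q4 → q4 → q4 → q4 → q4 → q4 → q4

q4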